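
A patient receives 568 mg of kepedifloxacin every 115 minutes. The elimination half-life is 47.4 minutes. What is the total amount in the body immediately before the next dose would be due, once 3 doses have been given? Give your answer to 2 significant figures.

130 mg

The 3 doses were given 345, 230, 115 minutes ago.
Total = 568·(1/2)^(345/47.4) + 568·(1/2)^(230/47.4) + 568·(1/2)^(115/47.4)
      = 3.6585 + 19.663 + 105.68 ≈ 129 mg.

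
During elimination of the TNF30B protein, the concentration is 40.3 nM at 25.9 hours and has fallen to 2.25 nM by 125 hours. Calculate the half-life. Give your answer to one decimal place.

23.8 hours

Over Δt = 125 − 25.9 = 99.1 hours, the level fell by a factor of 40.3/2.25 ≈ 17.911.
n = log₂(17.911) ≈ 4.1628 half-lives, so t½ = 99.1/4.1628 ≈ 23.806 hours.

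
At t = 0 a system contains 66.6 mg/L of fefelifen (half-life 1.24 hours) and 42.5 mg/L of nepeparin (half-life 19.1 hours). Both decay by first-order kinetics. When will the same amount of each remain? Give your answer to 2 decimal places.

0.86 hours

Set 66.6·(1/2)^(t/1.24) = 42.5·(1/2)^(t/19.1).
Taking log₂: log₂(66.6/42.5) = t·(1/1.24 − 1/19.1).
log₂(1.5671) = 0.64806; 1/1.24 − 1/19.1 = 0.7541.
t = 0.64806 / 0.7541 ≈ 0.85939 hours.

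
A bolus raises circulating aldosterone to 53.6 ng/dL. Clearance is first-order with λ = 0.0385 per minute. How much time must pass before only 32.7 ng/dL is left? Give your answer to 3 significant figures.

12.8 minutes

t½ = ln 2 / λ = 0.69315 / 0.0385 ≈ 18.004 minutes.
Fraction remaining = 32.7/53.6 ≈ 0.61007.
n = log₂(53.6/32.7) = ln(1.6391)/ln 2 ≈ 0.71294 half-lives.
t = n × t½ = 0.71294 × 18.004 ≈ 12.836 minutes.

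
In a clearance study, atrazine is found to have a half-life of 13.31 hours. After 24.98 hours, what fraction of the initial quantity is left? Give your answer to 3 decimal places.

0.272

n = 24.98/13.31 ≈ 1.8768 half-lives.
Fraction remaining = (1/2)^1.8768 ≈ 0.27229.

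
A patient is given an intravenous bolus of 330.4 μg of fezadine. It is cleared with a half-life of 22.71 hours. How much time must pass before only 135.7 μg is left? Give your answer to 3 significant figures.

Fraction remaining = 135.7/330.4 ≈ 0.41071.
n = log₂(330.4/135.7) = ln(2.4348)/ln 2 ≈ 1.2838 half-lives.
t = n × t½ = 1.2838 × 22.71 ≈ 29.155 hours.

29.2 hours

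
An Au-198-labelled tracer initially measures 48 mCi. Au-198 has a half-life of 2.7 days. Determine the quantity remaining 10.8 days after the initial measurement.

Elapsed time is 4 half-lives (10.8/2.7).
Each half-life halves the amount: 48 × (1/2)^4 = 48/16 = 3 mCi.

3 mCi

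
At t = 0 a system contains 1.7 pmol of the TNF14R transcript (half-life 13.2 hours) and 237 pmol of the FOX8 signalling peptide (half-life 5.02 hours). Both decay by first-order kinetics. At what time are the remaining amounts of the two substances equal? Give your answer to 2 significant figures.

58 hours

Set 1.7·(1/2)^(t/13.2) = 237·(1/2)^(t/5.02).
Taking log₂: log₂(1.7/237) = t·(1/13.2 − 1/5.02).
log₂(0.007173) = -7.1232; 1/13.2 − 1/5.02 = -0.12345.
t = -7.1232 / -0.12345 ≈ 57.703 hours.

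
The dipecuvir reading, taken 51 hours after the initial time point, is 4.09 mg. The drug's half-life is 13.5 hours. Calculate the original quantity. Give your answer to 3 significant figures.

56.1 mg

Number of half-lives elapsed: n = 51/13.5 ≈ 3.7778.
A₀ = A × 2^n = 4.09 × 2^3.7778 = 4.09 × 13.716 ≈ 56.098 mg.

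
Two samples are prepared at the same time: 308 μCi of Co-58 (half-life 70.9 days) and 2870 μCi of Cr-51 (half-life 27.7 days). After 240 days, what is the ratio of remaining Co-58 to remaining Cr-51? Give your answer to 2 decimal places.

Co-58: 308 × (1/2)^(240/70.9) = 308 × (1/2)^3.385 ≈ 29.481 μCi.
Cr-51: 2870 × (1/2)^(240/27.7) = 2870 × (1/2)^8.6643 ≈ 7.0742 μCi.
Ratio ≈ 29.481 / 7.0742 ≈ 4.1674.

4.17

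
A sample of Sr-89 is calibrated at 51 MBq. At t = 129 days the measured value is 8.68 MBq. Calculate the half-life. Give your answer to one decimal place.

A/A₀ = 8.68/51 ≈ 0.1702.
n = log₂(5.8756) ≈ 2.5547 half-lives elapsed in 129 days.
t½ = 129/2.5547 ≈ 50.495 days.

50.5 days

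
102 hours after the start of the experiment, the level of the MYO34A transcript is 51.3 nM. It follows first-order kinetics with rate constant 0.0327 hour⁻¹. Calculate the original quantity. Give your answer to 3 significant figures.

t½ = ln 2 / λ = 0.69315 / 0.0327 ≈ 21.197 hours.
Number of half-lives elapsed: n = 102/21.197 ≈ 4.812.
A₀ = A × 2^n = 51.3 × 2^4.812 = 51.3 × 28.09 ≈ 1441 nM.

1440 nM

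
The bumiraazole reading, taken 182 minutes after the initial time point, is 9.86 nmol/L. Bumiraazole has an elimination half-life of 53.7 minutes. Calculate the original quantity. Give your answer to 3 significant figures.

103 nmol/L

Number of half-lives elapsed: n = 182/53.7 ≈ 3.3892.
A₀ = A × 2^n = 9.86 × 2^3.3892 = 9.86 × 10.477 ≈ 103.31 nmol/L.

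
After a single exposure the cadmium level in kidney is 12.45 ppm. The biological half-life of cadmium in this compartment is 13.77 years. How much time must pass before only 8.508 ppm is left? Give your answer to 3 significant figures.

Fraction remaining = 8.508/12.45 ≈ 0.68337.
n = log₂(12.45/8.508) = ln(1.4633)/ln 2 ≈ 0.54925 half-lives.
t = n × t½ = 0.54925 × 13.77 ≈ 7.5632 years.

7.56 years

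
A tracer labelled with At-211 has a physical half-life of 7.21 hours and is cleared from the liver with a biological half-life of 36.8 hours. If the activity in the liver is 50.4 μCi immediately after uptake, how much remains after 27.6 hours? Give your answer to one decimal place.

2.1 μCi

1/t_eff = 1/t_phys + 1/t_biol = 1/7.21 + 1/36.8 = 0.16587 per hour.
t_eff = 7.21 × 36.8 / (7.21 + 36.8) ≈ 6.0288 hours.
Remaining = 50.4 × (1/2)^(27.6/6.0288) = 50.4 × (1/2)^4.578 ≈ 2.1101 μCi.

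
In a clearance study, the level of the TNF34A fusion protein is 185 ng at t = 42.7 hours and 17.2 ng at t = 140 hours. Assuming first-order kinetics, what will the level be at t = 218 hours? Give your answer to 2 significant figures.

2.6 ng

Over Δt = 140 − 42.7 = 97.3 hours, the level fell by a factor of 185/17.2 ≈ 10.756.
n = log₂(10.756) ≈ 3.427 half-lives, so t½ = 97.3/3.427 ≈ 28.392 hours.
From t = 140 to t = 218: 17.2 × (1/2)^((218−140)/28.392) ≈ 2.5616 ng.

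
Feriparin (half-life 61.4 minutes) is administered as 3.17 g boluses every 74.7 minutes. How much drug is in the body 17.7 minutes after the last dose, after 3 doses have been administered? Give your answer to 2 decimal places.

4.19 g

The 3 doses were given 167.1, 92.4, 17.7 minutes ago.
Total = 3.17·(1/2)^(167.1/61.4) + 3.17·(1/2)^(92.4/61.4) + 3.17·(1/2)^(17.7/61.4)
      = 0.48063 + 1.117 + 2.5959 ≈ 4.1935 g.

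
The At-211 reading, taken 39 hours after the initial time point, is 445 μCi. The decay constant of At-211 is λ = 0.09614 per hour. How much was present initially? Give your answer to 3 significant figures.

18900 μCi

t½ = ln 2 / λ = 0.69315 / 0.09614 ≈ 7.2098 hours.
Number of half-lives elapsed: n = 39/7.2098 ≈ 5.4093.
A₀ = A × 2^n = 445 × 2^5.4093 = 445 × 42.498 ≈ 18912 μCi.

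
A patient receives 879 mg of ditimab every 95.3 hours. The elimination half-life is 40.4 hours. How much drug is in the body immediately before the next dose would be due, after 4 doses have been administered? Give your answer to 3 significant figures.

213 mg

The 4 doses were given 381.2, 285.9, 190.6, 95.3 hours ago.
Total = 879·(1/2)^(381.2/40.4) + 879·(1/2)^(285.9/40.4) + 879·(1/2)^(190.6/40.4) + 879·(1/2)^(95.3/40.4)
      = 1.2693 + 6.5115 + 33.403 + 171.35 ≈ 212.53 mg.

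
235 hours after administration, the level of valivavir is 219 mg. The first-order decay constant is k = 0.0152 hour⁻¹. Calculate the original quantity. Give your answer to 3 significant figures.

t½ = ln 2 / k = 0.69315 / 0.0152 ≈ 45.602 hours.
Number of half-lives elapsed: n = 235/45.602 ≈ 5.1533.
A₀ = A × 2^n = 219 × 2^5.1533 = 219 × 35.588 ≈ 7793.7 mg.

7790 mg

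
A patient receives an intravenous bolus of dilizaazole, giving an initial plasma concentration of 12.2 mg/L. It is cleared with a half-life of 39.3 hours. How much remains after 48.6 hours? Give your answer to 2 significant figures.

Number of half-lives: n = 48.6/39.3 ≈ 1.2366.
Remaining = 12.2 × (1/2)^1.2366 = 12.2 × 0.42436 ≈ 5.1772 mg/L.

5.2 mg/L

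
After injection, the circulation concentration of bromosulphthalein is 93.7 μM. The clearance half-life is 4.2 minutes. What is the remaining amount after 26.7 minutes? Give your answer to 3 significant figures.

Number of half-lives: n = 26.7/4.2 ≈ 6.3571.
Remaining = 93.7 × (1/2)^6.3571 = 93.7 × 0.012199 ≈ 1.143 μM.

1.14 μM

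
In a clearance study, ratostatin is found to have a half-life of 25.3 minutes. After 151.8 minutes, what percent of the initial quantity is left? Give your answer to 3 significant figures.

1.56%

n = 151.8/25.3 ≈ 6 half-lives.
Fraction remaining = (1/2)^6 ≈ 0.015625, i.e. 1.5625%.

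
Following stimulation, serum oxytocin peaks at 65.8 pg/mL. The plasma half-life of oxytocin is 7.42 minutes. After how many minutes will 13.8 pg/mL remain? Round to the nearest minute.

17 minutes

Fraction remaining = 13.8/65.8 ≈ 0.20973.
n = log₂(65.8/13.8) = ln(4.7681)/ln 2 ≈ 2.2534 half-lives.
t = n × t½ = 2.2534 × 7.42 ≈ 16.72 minutes.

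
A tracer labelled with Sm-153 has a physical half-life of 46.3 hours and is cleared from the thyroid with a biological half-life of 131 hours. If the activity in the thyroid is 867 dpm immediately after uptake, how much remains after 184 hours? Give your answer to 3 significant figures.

1/t_eff = 1/t_phys + 1/t_biol = 1/46.3 + 1/131 = 0.029232 per hour.
t_eff = 46.3 × 131 / (46.3 + 131) ≈ 34.209 hours.
Remaining = 867 × (1/2)^(184/34.209) = 867 × (1/2)^5.3787 ≈ 20.839 dpm.

20.8 dpm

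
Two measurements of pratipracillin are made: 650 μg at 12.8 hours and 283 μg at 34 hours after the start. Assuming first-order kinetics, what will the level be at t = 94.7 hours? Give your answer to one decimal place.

26.2 μg

Over Δt = 34 − 12.8 = 21.2 hours, the level fell by a factor of 650/283 ≈ 2.2968.
n = log₂(2.2968) ≈ 1.1996 half-lives, so t½ = 21.2/1.1996 ≈ 17.672 hours.
From t = 34 to t = 94.7: 283 × (1/2)^((94.7−34)/17.672) ≈ 26.17 μg.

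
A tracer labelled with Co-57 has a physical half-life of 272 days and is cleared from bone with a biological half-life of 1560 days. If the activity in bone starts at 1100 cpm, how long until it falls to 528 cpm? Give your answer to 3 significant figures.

245 days

1/t_eff = 1/t_phys + 1/t_biol = 1/272 + 1/1560 = 0.0043175 per day.
t_eff = 272 × 1560 / (272 + 1560) ≈ 231.62 days.
n = log₂(1100/528) ≈ 1.0589; t = 1.0589 × 231.62 ≈ 245.26 days.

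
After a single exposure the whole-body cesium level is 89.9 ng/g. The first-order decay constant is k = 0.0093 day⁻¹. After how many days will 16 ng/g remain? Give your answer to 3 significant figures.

t½ = ln 2 / k = 0.69315 / 0.0093 ≈ 74.532 days.
Fraction remaining = 16/89.9 ≈ 0.17798.
n = log₂(89.9/16) = ln(5.6188)/ln 2 ≈ 2.4902 half-lives.
t = n × t½ = 2.4902 × 74.532 ≈ 185.6 days.

186 days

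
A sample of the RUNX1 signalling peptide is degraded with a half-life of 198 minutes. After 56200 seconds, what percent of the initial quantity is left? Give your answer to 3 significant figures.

3.77%

56200 seconds = 936.667 minutes.
n = 936.667/198 ≈ 4.7306 half-lives.
Fraction remaining = (1/2)^4.7306 ≈ 0.037665, i.e. 3.7665%.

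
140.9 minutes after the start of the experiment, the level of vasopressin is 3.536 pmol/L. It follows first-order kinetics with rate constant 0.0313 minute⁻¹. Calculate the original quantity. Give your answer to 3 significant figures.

291 pmol/L

t½ = ln 2 / λ = 0.69315 / 0.0313 ≈ 22.145 minutes.
Number of half-lives elapsed: n = 140.9/22.145 ≈ 6.3625.
A₀ = A × 2^n = 3.536 × 2^6.3625 = 3.536 × 82.283 ≈ 290.95 pmol/L.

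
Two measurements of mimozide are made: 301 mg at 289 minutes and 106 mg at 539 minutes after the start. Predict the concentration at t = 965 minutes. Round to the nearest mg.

Over Δt = 539 − 289 = 250 minutes, the level fell by a factor of 301/106 ≈ 2.8396.
n = log₂(2.8396) ≈ 1.5057 half-lives, so t½ = 250/1.5057 ≈ 166.04 minutes.
From t = 539 to t = 965: 106 × (1/2)^((965−539)/166.04) ≈ 17.904 mg.

18 mg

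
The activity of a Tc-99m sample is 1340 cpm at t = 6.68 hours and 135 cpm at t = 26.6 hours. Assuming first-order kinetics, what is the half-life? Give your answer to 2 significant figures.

Over Δt = 26.6 − 6.68 = 19.92 hours, the level fell by a factor of 1340/135 ≈ 9.9259.
n = log₂(9.9259) ≈ 3.3112 half-lives, so t½ = 19.92/3.3112 ≈ 6.0159 hours.

6.0 hours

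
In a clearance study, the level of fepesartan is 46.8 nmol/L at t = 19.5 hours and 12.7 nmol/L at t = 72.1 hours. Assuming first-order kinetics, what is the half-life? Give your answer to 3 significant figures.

Over Δt = 72.1 − 19.5 = 52.6 hours, the level fell by a factor of 46.8/12.7 ≈ 3.685.
n = log₂(3.685) ≈ 1.8817 half-lives, so t½ = 52.6/1.8817 ≈ 27.954 hours.

28.0 hours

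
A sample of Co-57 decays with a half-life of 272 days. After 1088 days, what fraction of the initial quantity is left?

n = 1088/272 ≈ 4 half-lives.
Fraction remaining = (1/2)^4 ≈ 0.0625.

0.0625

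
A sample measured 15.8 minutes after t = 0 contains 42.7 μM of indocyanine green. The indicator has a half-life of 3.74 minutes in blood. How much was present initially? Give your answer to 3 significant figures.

Number of half-lives elapsed: n = 15.8/3.74 ≈ 4.2246.
A₀ = A × 2^n = 42.7 × 2^4.2246 = 42.7 × 18.695 ≈ 798.29 μM.

798 μM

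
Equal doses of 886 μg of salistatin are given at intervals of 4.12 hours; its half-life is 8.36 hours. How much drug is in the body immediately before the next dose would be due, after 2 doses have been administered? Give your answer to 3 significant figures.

The 2 doses were given 8.24, 4.12 hours ago.
Total = 886·(1/2)^(8.24/8.36) + 886·(1/2)^(4.12/8.36)
      = 447.43 + 629.62 ≈ 1077.1 μg.

1080 μg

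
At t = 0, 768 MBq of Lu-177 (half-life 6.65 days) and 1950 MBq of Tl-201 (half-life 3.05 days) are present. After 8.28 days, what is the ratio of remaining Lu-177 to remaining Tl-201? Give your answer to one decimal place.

Lu-177: 768 × (1/2)^(8.28/6.65) = 768 × (1/2)^1.2451 ≈ 324 MBq.
Tl-201: 1950 × (1/2)^(8.28/3.05) = 1950 × (1/2)^2.7148 ≈ 297.04 MBq.
Ratio ≈ 324 / 297.04 ≈ 1.0908.

1.1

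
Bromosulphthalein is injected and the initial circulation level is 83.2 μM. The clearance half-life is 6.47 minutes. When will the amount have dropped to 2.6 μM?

2.6/83.2 = 1/32, so 5 half-lives have elapsed.
t = 5 × 6.47 = 32.35 minutes.

32.35 minutes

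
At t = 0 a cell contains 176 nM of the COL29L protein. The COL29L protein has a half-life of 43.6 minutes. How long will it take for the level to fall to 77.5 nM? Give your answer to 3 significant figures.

51.6 minutes

Fraction remaining = 77.5/176 ≈ 0.44034.
n = log₂(176/77.5) = ln(2.271)/ln 2 ≈ 1.1833 half-lives.
t = n × t½ = 1.1833 × 43.6 ≈ 51.592 minutes.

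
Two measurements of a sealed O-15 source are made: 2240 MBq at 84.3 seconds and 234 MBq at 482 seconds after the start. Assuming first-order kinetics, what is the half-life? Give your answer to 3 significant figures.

122 seconds

Over Δt = 482 − 84.3 = 397.7 seconds, the level fell by a factor of 2240/234 ≈ 9.5726.
n = log₂(9.5726) ≈ 3.2589 half-lives, so t½ = 397.7/3.2589 ≈ 122.03 seconds.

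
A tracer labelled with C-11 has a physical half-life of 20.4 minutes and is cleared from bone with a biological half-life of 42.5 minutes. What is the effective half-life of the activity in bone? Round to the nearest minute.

14 minutes

1/t_eff = 1/t_phys + 1/t_biol = 1/20.4 + 1/42.5 = 0.072549 per minute.
t_eff = 20.4 × 42.5 / (20.4 + 42.5) ≈ 13.784 minutes.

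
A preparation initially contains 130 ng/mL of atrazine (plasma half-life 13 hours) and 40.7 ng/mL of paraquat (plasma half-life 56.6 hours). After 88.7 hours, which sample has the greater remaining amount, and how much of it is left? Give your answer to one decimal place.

atrazine: 130 × (1/2)^6.8231 ≈ 1.1481 ng/mL.
paraquat: 40.7 × (1/2)^1.5671 ≈ 13.735 ng/mL.
Paraquat has more remaining, at ≈ 13.735 ng/mL.

paraquat, 13.7 ng/mL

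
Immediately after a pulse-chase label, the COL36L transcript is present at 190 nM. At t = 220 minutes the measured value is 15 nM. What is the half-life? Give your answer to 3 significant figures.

A/A₀ = 15/190 ≈ 0.078947.
n = log₂(12.667) ≈ 3.663 half-lives elapsed in 220 minutes.
t½ = 220/3.663 ≈ 60.061 minutes.

60.1 minutes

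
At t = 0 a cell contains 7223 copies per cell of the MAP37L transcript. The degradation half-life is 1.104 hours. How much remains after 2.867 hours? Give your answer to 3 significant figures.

1190 copies per cell

Number of half-lives: n = 2.867/1.104 ≈ 2.5969.
Remaining = 7223 × (1/2)^2.5969 = 7223 × 0.16529 ≈ 1193.9 copies per cell.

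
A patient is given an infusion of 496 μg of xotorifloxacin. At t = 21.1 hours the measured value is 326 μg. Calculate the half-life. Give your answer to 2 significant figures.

A/A₀ = 326/496 ≈ 0.65726.
n = log₂(1.5215) ≈ 0.60547 half-lives elapsed in 21.1 hours.
t½ = 21.1/0.60547 ≈ 34.849 hours.

35 hours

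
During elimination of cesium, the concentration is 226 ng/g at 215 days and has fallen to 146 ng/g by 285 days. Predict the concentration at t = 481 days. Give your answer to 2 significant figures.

Over Δt = 285 − 215 = 70 days, the level fell by a factor of 226/146 ≈ 1.5479.
n = log₂(1.5479) ≈ 0.63035 half-lives, so t½ = 70/0.63035 ≈ 111.05 days.
From t = 285 to t = 481: 146 × (1/2)^((481−285)/111.05) ≈ 42.957 ng/g.

43 ng/g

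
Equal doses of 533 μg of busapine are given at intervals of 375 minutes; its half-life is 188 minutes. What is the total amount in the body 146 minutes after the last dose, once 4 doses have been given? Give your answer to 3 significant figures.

414 μg

The 4 doses were given 1271, 896, 521, 146 minutes ago.
Total = 533·(1/2)^(1271/188) + 533·(1/2)^(896/188) + 533·(1/2)^(521/188) + 533·(1/2)^(146/188)
      = 4.9156 + 19.59 + 78.071 + 311.13 ≈ 413.71 μg.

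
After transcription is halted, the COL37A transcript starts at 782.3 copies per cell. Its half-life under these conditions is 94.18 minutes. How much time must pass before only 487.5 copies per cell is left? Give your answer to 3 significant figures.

64.3 minutes

Fraction remaining = 487.5/782.3 ≈ 0.62316.
n = log₂(782.3/487.5) = ln(1.6047)/ln 2 ≈ 0.68232 half-lives.
t = n × t½ = 0.68232 × 94.18 ≈ 64.261 minutes.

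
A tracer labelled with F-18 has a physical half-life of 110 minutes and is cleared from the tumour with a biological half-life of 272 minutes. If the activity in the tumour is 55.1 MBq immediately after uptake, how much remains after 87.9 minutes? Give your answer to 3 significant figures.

1/t_eff = 1/t_phys + 1/t_biol = 1/110 + 1/272 = 0.012767 per minute.
t_eff = 110 × 272 / (110 + 272) ≈ 78.325 minutes.
Remaining = 55.1 × (1/2)^(87.9/78.325) = 55.1 × (1/2)^1.1223 ≈ 25.312 MBq.

25.3 MBq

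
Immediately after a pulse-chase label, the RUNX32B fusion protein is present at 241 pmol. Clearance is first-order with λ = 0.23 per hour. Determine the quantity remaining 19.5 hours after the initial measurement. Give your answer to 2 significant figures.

t½ = ln 2 / λ = 0.69315 / 0.23 ≈ 3.0137 hours.
Number of half-lives: n = 19.5/3.0137 ≈ 6.4705.
Remaining = 241 × (1/2)^6.4705 = 241 × 0.011277 ≈ 2.7177 pmol.

2.7 pmol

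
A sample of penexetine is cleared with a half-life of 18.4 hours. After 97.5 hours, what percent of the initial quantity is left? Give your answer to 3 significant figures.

n = 97.5/18.4 ≈ 5.2989 half-lives.
Fraction remaining = (1/2)^5.2989 ≈ 0.025402, i.e. 2.5402%.

2.54%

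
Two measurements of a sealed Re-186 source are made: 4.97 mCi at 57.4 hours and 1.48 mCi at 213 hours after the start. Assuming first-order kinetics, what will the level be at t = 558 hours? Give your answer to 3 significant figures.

Over Δt = 213 − 57.4 = 155.6 hours, the level fell by a factor of 4.97/1.48 ≈ 3.3581.
n = log₂(3.3581) ≈ 1.7476 half-lives, so t½ = 155.6/1.7476 ≈ 89.034 hours.
From t = 213 to t = 558: 1.48 × (1/2)^((558−213)/89.034) ≈ 0.10088 mCi.

0.101 mCi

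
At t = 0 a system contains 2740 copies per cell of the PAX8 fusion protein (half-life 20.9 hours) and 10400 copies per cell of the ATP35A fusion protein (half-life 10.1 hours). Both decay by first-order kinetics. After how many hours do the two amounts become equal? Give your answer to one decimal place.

Set 2740·(1/2)^(t/20.9) = 10400·(1/2)^(t/10.1).
Taking log₂: log₂(2740/10400) = t·(1/20.9 − 1/10.1).
log₂(0.26346) = -1.9243; 1/20.9 − 1/10.1 = -0.051163.
t = -1.9243 / -0.051163 ≈ 37.612 hours.

37.6 hours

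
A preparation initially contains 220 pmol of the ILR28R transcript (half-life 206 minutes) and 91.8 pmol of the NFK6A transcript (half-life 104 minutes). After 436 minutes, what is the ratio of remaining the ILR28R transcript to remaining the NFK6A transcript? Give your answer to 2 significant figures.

10

ILR28R transcript: 220 × (1/2)^(436/206) = 220 × (1/2)^2.1165 ≈ 50.733 pmol.
NFK6A transcript: 91.8 × (1/2)^(436/104) = 91.8 × (1/2)^4.1923 ≈ 5.0215 pmol.
Ratio ≈ 50.733 / 5.0215 ≈ 10.103.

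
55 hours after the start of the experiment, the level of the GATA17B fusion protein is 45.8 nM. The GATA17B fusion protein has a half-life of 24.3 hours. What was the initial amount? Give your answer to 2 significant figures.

Number of half-lives elapsed: n = 55/24.3 ≈ 2.2634.
A₀ = A × 2^n = 45.8 × 2^2.2634 = 45.8 × 4.8011 ≈ 219.89 nM.

220 nM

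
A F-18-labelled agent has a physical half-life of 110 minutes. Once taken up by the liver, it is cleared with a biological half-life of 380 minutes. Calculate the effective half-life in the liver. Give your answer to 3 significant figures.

1/t_eff = 1/t_phys + 1/t_biol = 1/110 + 1/380 = 0.011722 per minute.
t_eff = 110 × 380 / (110 + 380) ≈ 85.306 minutes.

85.3 minutes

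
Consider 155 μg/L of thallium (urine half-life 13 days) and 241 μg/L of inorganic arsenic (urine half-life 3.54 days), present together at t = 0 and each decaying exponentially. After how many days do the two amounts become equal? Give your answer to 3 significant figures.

3.10 days

Set 155·(1/2)^(t/13) = 241·(1/2)^(t/3.54).
Taking log₂: log₂(155/241) = t·(1/13 − 1/3.54).
log₂(0.64315) = -0.63676; 1/13 − 1/3.54 = -0.20556.
t = -0.63676 / -0.20556 ≈ 3.0977 days.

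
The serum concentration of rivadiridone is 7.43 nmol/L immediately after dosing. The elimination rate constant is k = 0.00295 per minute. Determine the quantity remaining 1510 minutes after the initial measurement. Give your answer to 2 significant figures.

t½ = ln 2 / k = 0.69315 / 0.00295 ≈ 234.97 minutes.
Number of half-lives: n = 1510/234.97 ≈ 6.4265.
Remaining = 7.43 × (1/2)^6.4265 = 7.43 × 0.011626 ≈ 0.086382 nmol/L.

0.086 nmol/L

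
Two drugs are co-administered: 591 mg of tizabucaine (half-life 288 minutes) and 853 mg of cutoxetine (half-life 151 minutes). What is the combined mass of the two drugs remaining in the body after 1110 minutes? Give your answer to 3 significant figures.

46.1 mg

tizabucaine: 591 × (1/2)^(1110/288) = 591 × (1/2)^3.8542 ≈ 40.867 mg.
cutoxetine: 853 × (1/2)^(1110/151) = 853 × (1/2)^7.351 ≈ 5.2249 mg.
Total = 40.867 + 5.2249 ≈ 46.091 mg.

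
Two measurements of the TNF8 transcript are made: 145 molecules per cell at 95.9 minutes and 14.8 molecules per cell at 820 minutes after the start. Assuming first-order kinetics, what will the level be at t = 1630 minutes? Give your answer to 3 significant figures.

Over Δt = 820 − 95.9 = 724.1 minutes, the level fell by a factor of 145/14.8 ≈ 9.7973.
n = log₂(9.7973) ≈ 3.2924 half-lives, so t½ = 724.1/3.2924 ≈ 219.93 minutes.
From t = 820 to t = 1630: 14.8 × (1/2)^((1630−820)/219.93) ≈ 1.1523 molecules per cell.

1.15 molecules per cell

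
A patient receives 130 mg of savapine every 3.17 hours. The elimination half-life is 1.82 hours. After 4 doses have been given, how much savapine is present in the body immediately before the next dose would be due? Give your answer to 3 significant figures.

55.0 mg

The 4 doses were given 12.68, 9.51, 6.34, 3.17 hours ago.
Total = 130·(1/2)^(12.68/1.82) + 130·(1/2)^(9.51/1.82) + 130·(1/2)^(6.34/1.82) + 130·(1/2)^(3.17/1.82)
      = 1.0391 + 3.4752 + 11.623 + 38.871 ≈ 55.007 mg.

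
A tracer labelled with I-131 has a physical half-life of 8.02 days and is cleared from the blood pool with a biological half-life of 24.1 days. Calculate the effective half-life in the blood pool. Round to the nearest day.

1/t_eff = 1/t_phys + 1/t_biol = 1/8.02 + 1/24.1 = 0.16618 per day.
t_eff = 8.02 × 24.1 / (8.02 + 24.1) ≈ 6.0175 days.

6 days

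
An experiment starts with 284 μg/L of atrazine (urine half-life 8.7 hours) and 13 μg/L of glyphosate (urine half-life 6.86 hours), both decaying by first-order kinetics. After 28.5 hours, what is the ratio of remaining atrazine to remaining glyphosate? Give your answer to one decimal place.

40.2

atrazine: 284 × (1/2)^(28.5/8.7) = 284 × (1/2)^3.2759 ≈ 29.321 μg/L.
glyphosate: 13 × (1/2)^(28.5/6.86) = 13 × (1/2)^4.1545 ≈ 0.72998 μg/L.
Ratio ≈ 29.321 / 0.72998 ≈ 40.168.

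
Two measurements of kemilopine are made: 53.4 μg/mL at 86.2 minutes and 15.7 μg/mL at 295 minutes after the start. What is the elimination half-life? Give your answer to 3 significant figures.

118 minutes

Over Δt = 295 − 86.2 = 208.8 minutes, the level fell by a factor of 53.4/15.7 ≈ 3.4013.
n = log₂(3.4013) ≈ 1.7661 half-lives, so t½ = 208.8/1.7661 ≈ 118.23 minutes.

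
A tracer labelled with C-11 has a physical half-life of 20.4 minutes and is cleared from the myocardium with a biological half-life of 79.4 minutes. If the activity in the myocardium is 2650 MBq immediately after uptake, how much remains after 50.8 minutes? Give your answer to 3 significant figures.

1/t_eff = 1/t_phys + 1/t_biol = 1/20.4 + 1/79.4 = 0.061614 per minute.
t_eff = 20.4 × 79.4 / (20.4 + 79.4) ≈ 16.23 minutes.
Remaining = 2650 × (1/2)^(50.8/16.23) = 2650 × (1/2)^3.13 ≈ 302.71 MBq.

303 MBq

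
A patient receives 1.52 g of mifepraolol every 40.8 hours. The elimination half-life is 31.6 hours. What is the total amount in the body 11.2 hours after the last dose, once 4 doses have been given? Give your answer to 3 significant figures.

The 4 doses were given 133.6, 92.8, 52, 11.2 hours ago.
Total = 1.52·(1/2)^(133.6/31.6) + 1.52·(1/2)^(92.8/31.6) + 1.52·(1/2)^(52/31.6) + 1.52·(1/2)^(11.2/31.6)
      = 0.081121 + 0.19852 + 0.48582 + 1.1889 ≈ 1.9544 g.

1.95 g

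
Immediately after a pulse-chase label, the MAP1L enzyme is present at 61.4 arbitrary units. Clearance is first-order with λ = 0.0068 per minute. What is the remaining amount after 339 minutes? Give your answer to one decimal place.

6.1 arbitrary units

t½ = ln 2 / λ = 0.69315 / 0.0068 ≈ 101.93 minutes.
Number of half-lives: n = 339/101.93 ≈ 3.3257.
Remaining = 61.4 × (1/2)^3.3257 = 61.4 × 0.099739 ≈ 6.124 arbitrary units.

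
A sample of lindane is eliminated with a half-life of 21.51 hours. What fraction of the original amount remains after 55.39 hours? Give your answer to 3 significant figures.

n = 55.39/21.51 ≈ 2.5751 half-lives.
Fraction remaining = (1/2)^2.5751 ≈ 0.16781.

0.168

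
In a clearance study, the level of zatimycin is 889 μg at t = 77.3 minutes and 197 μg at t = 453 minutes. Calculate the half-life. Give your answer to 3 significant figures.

Over Δt = 453 − 77.3 = 375.7 minutes, the level fell by a factor of 889/197 ≈ 4.5127.
n = log₂(4.5127) ≈ 2.174 half-lives, so t½ = 375.7/2.174 ≈ 172.82 minutes.

173 minutes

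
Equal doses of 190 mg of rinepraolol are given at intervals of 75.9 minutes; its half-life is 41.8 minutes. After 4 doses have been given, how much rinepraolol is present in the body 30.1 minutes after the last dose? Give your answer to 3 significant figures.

The 4 doses were given 257.8, 181.9, 106, 30.1 minutes ago.
Total = 190·(1/2)^(257.8/41.8) + 190·(1/2)^(181.9/41.8) + 190·(1/2)^(106/41.8) + 190·(1/2)^(30.1/41.8)
      = 2.6434 + 9.3061 + 32.762 + 115.34 ≈ 160.05 mg.

160 mg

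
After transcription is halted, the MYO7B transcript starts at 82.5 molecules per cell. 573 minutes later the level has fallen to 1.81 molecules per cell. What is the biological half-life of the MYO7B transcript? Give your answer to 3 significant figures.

A/A₀ = 1.81/82.5 ≈ 0.021939.
n = log₂(45.58) ≈ 5.5103 half-lives elapsed in 573 minutes.
t½ = 573/5.5103 ≈ 103.99 minutes.

104 minutes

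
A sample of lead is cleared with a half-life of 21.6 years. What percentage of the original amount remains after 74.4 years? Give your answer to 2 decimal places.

n = 74.4/21.6 ≈ 3.4444 half-lives.
Fraction remaining = (1/2)^3.4444 ≈ 0.091858, i.e. 9.1858%.

9.19%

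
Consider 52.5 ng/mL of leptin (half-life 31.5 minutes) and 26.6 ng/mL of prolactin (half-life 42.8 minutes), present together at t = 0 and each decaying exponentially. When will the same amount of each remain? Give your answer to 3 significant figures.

117 minutes

Set 52.5·(1/2)^(t/31.5) = 26.6·(1/2)^(t/42.8).
Taking log₂: log₂(52.5/26.6) = t·(1/31.5 − 1/42.8).
log₂(1.9737) = 0.98089; 1/31.5 − 1/42.8 = 0.0083815.
t = 0.98089 / 0.0083815 ≈ 117.03 minutes.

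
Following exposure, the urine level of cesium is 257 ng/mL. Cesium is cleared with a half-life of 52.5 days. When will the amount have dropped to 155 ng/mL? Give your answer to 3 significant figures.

Fraction remaining = 155/257 ≈ 0.60311.
n = log₂(257/155) = ln(1.6581)/ln 2 ≈ 0.7295 half-lives.
t = n × t½ = 0.7295 × 52.5 ≈ 38.299 days.

38.3 days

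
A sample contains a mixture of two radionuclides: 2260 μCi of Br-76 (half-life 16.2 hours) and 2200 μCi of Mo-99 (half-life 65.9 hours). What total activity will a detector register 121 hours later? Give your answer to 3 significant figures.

Br-76: 2260 × (1/2)^(121/16.2) = 2260 × (1/2)^7.4691 ≈ 12.755 μCi.
Mo-99: 2200 × (1/2)^(121/65.9) = 2200 × (1/2)^1.8361 ≈ 616.16 μCi.
Total = 12.755 + 616.16 ≈ 628.92 μCi.

629 μCi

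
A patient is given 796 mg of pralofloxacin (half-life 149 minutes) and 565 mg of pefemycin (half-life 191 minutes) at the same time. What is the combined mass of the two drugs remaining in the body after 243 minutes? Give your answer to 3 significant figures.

pralofloxacin: 796 × (1/2)^(243/149) = 796 × (1/2)^1.6309 ≈ 257.02 mg.
pefemycin: 565 × (1/2)^(243/191) = 565 × (1/2)^1.2723 ≈ 233.92 mg.
Total = 257.02 + 233.92 ≈ 490.94 mg.

491 mg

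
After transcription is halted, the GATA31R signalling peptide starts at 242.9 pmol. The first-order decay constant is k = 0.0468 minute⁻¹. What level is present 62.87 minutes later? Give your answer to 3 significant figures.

12.8 pmol

t½ = ln 2 / k = 0.69315 / 0.0468 ≈ 14.811 minutes.
Number of half-lives: n = 62.87/14.811 ≈ 4.2449.
Remaining = 242.9 × (1/2)^4.2449 = 242.9 × 0.052743 ≈ 12.811 pmol.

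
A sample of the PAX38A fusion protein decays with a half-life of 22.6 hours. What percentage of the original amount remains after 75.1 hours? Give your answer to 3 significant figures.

9.99%

n = 75.1/22.6 ≈ 3.323 half-lives.
Fraction remaining = (1/2)^3.323 ≈ 0.099925, i.e. 9.9925%.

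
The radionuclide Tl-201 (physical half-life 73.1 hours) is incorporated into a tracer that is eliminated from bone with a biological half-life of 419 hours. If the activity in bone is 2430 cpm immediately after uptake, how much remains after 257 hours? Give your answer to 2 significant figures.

1/t_eff = 1/t_phys + 1/t_biol = 1/73.1 + 1/419 = 0.016067 per hour.
t_eff = 73.1 × 419 / (73.1 + 419) ≈ 62.241 hours.
Remaining = 2430 × (1/2)^(257/62.241) = 2430 × (1/2)^4.1291 ≈ 138.88 cpm.

140 cpm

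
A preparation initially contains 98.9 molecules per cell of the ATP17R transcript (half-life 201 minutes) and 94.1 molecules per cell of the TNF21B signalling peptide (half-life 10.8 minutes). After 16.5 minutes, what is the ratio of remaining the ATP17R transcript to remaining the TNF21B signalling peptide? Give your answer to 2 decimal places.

ATP17R transcript: 98.9 × (1/2)^(16.5/201) = 98.9 × (1/2)^0.08209 ≈ 93.43 molecules per cell.
TNF21B signalling peptide: 94.1 × (1/2)^(16.5/10.8) = 94.1 × (1/2)^1.5278 ≈ 32.635 molecules per cell.
Ratio ≈ 93.43 / 32.635 ≈ 2.8629.

2.86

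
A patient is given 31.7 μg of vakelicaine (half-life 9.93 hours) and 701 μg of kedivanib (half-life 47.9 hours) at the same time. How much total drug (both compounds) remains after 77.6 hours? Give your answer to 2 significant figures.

230 μg

vakelicaine: 31.7 × (1/2)^(77.6/9.93) = 31.7 × (1/2)^7.8147 ≈ 0.1408 μg.
kedivanib: 701 × (1/2)^(77.6/47.9) = 701 × (1/2)^1.62 ≈ 228.05 μg.
Total = 0.1408 + 228.05 ≈ 228.19 μg.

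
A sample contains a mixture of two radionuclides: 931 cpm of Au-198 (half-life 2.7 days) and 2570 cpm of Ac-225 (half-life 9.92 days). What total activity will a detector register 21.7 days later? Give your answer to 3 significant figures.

568 cpm

Au-198: 931 × (1/2)^(21.7/2.7) = 931 × (1/2)^8.037 ≈ 3.5445 cpm.
Ac-225: 2570 × (1/2)^(21.7/9.92) = 2570 × (1/2)^2.1875 ≈ 564.2 cpm.
Total = 3.5445 + 564.2 ≈ 567.74 cpm.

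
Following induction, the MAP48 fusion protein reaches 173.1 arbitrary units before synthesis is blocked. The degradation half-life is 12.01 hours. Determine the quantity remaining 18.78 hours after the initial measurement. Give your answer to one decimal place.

58.6 arbitrary units

Number of half-lives: n = 18.78/12.01 ≈ 1.5637.
Remaining = 173.1 × (1/2)^1.5637 = 173.1 × 0.33828 ≈ 58.557 arbitrary units.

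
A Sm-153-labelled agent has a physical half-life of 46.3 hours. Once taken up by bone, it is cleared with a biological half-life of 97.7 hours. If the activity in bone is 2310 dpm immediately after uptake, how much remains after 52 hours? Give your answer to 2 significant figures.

1/t_eff = 1/t_phys + 1/t_biol = 1/46.3 + 1/97.7 = 0.031834 per hour.
t_eff = 46.3 × 97.7 / (46.3 + 97.7) ≈ 31.413 hours.
Remaining = 2310 × (1/2)^(52/31.413) = 2310 × (1/2)^1.6554 ≈ 733.33 dpm.

730 dpm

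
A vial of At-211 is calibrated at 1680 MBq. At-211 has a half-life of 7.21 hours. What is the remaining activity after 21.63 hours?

210 MBq

Elapsed time is 3 half-lives (21.63/7.21).
Each half-life halves the amount: 1680 × (1/2)^3 = 1680/8 = 210 MBq.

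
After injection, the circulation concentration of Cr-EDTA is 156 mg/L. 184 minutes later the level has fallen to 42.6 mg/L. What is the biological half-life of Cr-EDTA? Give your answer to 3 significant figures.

98.3 minutes

A/A₀ = 42.6/156 ≈ 0.27308.
n = log₂(3.662) ≈ 1.8726 half-lives elapsed in 184 minutes.
t½ = 184/1.8726 ≈ 98.258 minutes.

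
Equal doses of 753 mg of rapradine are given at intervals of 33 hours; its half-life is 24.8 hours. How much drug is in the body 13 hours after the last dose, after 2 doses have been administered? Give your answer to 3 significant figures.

732 mg

The 2 doses were given 46, 13 hours ago.
Total = 753·(1/2)^(46/24.8) + 753·(1/2)^(13/24.8)
      = 208.18 + 523.6 ≈ 731.77 mg.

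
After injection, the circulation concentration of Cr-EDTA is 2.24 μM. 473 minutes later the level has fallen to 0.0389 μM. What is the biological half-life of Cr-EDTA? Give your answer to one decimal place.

A/A₀ = 0.0389/2.24 ≈ 0.017366.
n = log₂(57.584) ≈ 5.8476 half-lives elapsed in 473 minutes.
t½ = 473/5.8476 ≈ 80.888 minutes.

80.9 minutes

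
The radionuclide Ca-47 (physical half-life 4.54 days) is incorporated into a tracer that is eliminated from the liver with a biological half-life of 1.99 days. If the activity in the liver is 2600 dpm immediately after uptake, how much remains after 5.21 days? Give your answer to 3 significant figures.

1/t_eff = 1/t_phys + 1/t_biol = 1/4.54 + 1/1.99 = 0.72278 per day.
t_eff = 4.54 × 1.99 / (4.54 + 1.99) ≈ 1.3836 days.
Remaining = 2600 × (1/2)^(5.21/1.3836) = 2600 × (1/2)^3.7657 ≈ 191.16 dpm.

191 dpm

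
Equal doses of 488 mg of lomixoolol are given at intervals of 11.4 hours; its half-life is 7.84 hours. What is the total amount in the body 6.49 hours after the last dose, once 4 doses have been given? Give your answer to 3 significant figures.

The 4 doses were given 40.69, 29.29, 17.89, 6.49 hours ago.
Total = 488·(1/2)^(40.69/7.84) + 488·(1/2)^(29.29/7.84) + 488·(1/2)^(17.89/7.84) + 488·(1/2)^(6.49/7.84)
      = 13.368 + 36.625 + 100.35 + 274.93 ≈ 425.27 mg.

425 mg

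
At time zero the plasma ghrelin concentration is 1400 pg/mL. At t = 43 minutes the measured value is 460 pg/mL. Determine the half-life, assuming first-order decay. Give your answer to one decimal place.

A/A₀ = 460/1400 ≈ 0.32857.
n = log₂(3.0435) ≈ 1.6057 half-lives elapsed in 43 minutes.
t½ = 43/1.6057 ≈ 26.779 minutes.

26.8 minutes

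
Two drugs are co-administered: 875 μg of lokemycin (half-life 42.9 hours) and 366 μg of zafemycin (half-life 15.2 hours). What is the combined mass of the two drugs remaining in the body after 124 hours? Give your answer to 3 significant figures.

119 μg

lokemycin: 875 × (1/2)^(124/42.9) = 875 × (1/2)^2.8904 ≈ 118 μg.
zafemycin: 366 × (1/2)^(124/15.2) = 366 × (1/2)^8.1579 ≈ 1.2815 μg.
Total = 118 + 1.2815 ≈ 119.29 μg.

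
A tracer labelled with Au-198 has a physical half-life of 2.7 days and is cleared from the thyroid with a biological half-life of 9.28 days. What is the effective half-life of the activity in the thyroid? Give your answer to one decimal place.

2.1 days

1/t_eff = 1/t_phys + 1/t_biol = 1/2.7 + 1/9.28 = 0.47813 per day.
t_eff = 2.7 × 9.28 / (2.7 + 9.28) ≈ 2.0915 days.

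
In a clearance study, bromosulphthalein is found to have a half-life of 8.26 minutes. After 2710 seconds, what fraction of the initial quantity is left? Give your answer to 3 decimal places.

2710 seconds = 45.1667 minutes.
n = 45.1667/8.26 ≈ 5.4681 half-lives.
Fraction remaining = (1/2)^5.4681 ≈ 0.022591.

0.023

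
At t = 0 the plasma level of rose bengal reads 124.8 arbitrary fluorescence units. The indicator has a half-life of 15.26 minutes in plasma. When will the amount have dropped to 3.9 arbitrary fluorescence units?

76.3 minutes

3.9/124.8 = 1/32, so 5 half-lives have elapsed.
t = 5 × 15.26 = 76.3 minutes.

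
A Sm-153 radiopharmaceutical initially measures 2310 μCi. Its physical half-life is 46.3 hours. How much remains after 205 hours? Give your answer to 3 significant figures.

Number of half-lives: n = 205/46.3 ≈ 4.4276.
Remaining = 2310 × (1/2)^4.4276 = 2310 × 0.046467 ≈ 107.34 μCi.

107 μCi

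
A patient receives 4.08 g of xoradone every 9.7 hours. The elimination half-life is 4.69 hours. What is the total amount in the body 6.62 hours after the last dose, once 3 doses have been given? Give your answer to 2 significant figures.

2.0 g

The 3 doses were given 26.02, 16.32, 6.62 hours ago.
Total = 4.08·(1/2)^(26.02/4.69) + 4.08·(1/2)^(16.32/4.69) + 4.08·(1/2)^(6.62/4.69)
      = 0.087207 + 0.36572 + 1.5337 ≈ 1.9867 g.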